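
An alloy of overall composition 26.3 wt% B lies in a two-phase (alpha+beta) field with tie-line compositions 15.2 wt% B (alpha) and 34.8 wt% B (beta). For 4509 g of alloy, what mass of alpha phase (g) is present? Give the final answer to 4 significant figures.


f_alpha = (C_beta - C0) / (C_beta - C_alpha)
f_alpha = (34.8 - 26.3) / (34.8 - 15.2) = 0.433673
m_alpha = f_alpha * m_total = 0.433673 * 4509 = 1955 g


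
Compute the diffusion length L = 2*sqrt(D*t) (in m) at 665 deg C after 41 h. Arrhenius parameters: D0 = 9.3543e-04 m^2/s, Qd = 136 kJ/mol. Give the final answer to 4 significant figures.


Step 1: D = D0 * exp(-Qd/(R*T))
T = 938.15 K
D = 9.3543e-04 * exp(-136e3 / (8.314 * 938.15)) = 2.50313e-11 m^2/s
Step 2: L = 2*sqrt(D*t)
t = 41 h = 147600 s
L = 2*sqrt(2.50313e-11 * 147600) = 3.844e-03 m


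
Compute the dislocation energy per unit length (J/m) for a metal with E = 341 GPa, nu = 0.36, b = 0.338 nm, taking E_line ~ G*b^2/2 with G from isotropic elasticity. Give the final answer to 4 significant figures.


Step 1: G = E / (2*(1+nu))
G = 341 / (2*(1+0.36)) = 125.368 GPa = 1.25368e+11 Pa
Step 2: E_line = G*b^2/2
b = 0.338 nm = 3.38e-10 m
E_line = 0.5 * 1.25368e+11 * (3.38e-10)^2 = 7.161e-09 J/m


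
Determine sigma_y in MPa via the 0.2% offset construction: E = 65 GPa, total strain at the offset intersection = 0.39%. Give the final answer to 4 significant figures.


Offset strain = 0.002
Elastic strain at yield = total_strain - offset = 3.9e-03 - 0.002 = 1.9e-03
sigma_y = E * elastic_strain = 65000 * 1.9e-03
sigma_y = 123.5 MPa


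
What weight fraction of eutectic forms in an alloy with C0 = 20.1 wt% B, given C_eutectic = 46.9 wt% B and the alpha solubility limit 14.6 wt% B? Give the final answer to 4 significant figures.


f_primary = (C_e - C0) / (C_e - C_alpha_max)
f_primary = (46.9 - 20.1) / (46.9 - 14.6)
f_primary = 0.829721
f_eutectic = 1 - 0.829721 = 0.1703


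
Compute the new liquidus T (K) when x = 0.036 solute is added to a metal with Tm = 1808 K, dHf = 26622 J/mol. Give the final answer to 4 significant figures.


dT = R*Tm^2*x / dHf
dT = 8.314 * 1808^2 * 0.036 / 26622
dT = 36.751 K
T_new = 1808 - 36.751 = 1771 K


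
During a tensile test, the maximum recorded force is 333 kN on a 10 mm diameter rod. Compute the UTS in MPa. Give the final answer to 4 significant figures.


A0 = pi*(d/2)^2 = pi*(10/2)^2 = 78.5398 mm^2
UTS = F_max / A0 = 333*1000 / 78.5398
UTS = 4240 MPa


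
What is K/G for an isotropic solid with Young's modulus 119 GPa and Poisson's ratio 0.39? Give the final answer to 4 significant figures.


G = E / (2*(1+nu))
G = 119 / (2*(1+0.39)) = 42.8058 GPa
K = E / (3*(1-2*nu))
K = 119 / (3*(1-2*0.39)) = 180.303 GPa
K/G = 180.303 / 42.8058 = 4.212


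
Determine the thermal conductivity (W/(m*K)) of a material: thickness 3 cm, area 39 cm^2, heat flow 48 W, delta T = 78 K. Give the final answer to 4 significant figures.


k = Q*L / (A*dT)
L = 0.03 m, A = 3.9e-03 m^2
k = 48 * 0.03 / (3.9e-03 * 78)
k = 4.734 W/(m*K)


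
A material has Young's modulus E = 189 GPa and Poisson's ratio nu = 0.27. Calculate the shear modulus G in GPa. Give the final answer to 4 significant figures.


G = E / (2*(1+nu))
G = 189 / (2*(1+0.27))
G = 74.41 GPa


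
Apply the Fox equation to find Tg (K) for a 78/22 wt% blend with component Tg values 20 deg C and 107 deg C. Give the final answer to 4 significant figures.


1/Tg = w1/Tg1 + w2/Tg2 (in Kelvin)
Tg1 = 293.15 K, Tg2 = 380.15 K
1/Tg = 0.78/293.15 + 0.22/380.15
Tg = 308.7 K


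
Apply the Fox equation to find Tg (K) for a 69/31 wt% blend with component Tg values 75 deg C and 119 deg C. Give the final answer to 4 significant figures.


1/Tg = w1/Tg1 + w2/Tg2 (in Kelvin)
Tg1 = 348.15 K, Tg2 = 392.15 K
1/Tg = 0.69/348.15 + 0.31/392.15
Tg = 360.7 K


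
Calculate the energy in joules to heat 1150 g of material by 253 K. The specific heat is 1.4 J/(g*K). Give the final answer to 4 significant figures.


Q = m * cp * dT
Q = 1150 * 1.4 * 253
Q = 407300 J


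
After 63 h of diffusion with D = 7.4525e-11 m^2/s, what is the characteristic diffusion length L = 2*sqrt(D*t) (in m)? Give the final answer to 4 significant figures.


t = 63 hr = 226800 s
Diffusion length = 2*sqrt(D*t)
= 2*sqrt(7.4525e-11 * 226800)
= 8.222e-03 m


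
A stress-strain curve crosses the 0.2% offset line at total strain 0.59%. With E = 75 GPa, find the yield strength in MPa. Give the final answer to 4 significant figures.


Offset strain = 0.002
Elastic strain at yield = total_strain - offset = 5.9e-03 - 0.002 = 3.9e-03
sigma_y = E * elastic_strain = 75000 * 3.9e-03
sigma_y = 292.5 MPa


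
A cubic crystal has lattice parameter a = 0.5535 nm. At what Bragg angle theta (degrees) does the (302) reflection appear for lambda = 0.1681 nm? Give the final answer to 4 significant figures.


d = a / sqrt(h^2+k^2+l^2)
d = 0.5535 / sqrt(13) = 0.153513 nm
lambda = 2*d*sin(theta)  =>  sin(theta) = lambda / (2*d)
sin(theta) = 0.1681 / (2 * 0.153513) = 0.54751
theta = 33.2 deg


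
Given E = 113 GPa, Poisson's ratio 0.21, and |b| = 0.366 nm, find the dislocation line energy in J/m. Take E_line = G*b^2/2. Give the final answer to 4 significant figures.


Step 1: G = E / (2*(1+nu))
G = 113 / (2*(1+0.21)) = 46.6942 GPa = 4.66942e+10 Pa
Step 2: E_line = G*b^2/2
b = 0.366 nm = 3.66e-10 m
E_line = 0.5 * 4.66942e+10 * (3.66e-10)^2 = 3.127e-09 J/m


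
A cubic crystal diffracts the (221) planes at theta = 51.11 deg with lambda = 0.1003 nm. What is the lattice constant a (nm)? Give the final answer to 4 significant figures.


d = lambda / (2*sin(theta))
d = 0.1003 / (2*sin(51.11 deg))
d = 0.0644309 nm
a = d * sqrt(h^2+k^2+l^2) = 0.0644309 * sqrt(9)
a = 0.1933 nm


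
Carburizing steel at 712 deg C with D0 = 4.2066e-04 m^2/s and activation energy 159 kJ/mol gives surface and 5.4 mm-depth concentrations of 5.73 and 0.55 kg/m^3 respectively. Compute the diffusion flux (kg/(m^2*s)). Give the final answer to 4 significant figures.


Step 1: D = D0 * exp(-Qd/(R*T))
T = 712 + 273.15 = 985.15 K
D = 4.2066e-04 * exp(-159e3 / (8.314 * 985.15)) = 1.56001e-12 m^2/s
Step 2: J = D * (C1 - C2) / dx
J = 1.56001e-12 * (5.73 - 0.55) / 5.4e-03
J = 1.496e-09 kg/(m^2*s)


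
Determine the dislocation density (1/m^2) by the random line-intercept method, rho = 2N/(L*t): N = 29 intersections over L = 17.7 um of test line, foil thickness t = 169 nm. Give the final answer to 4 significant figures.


rho = 2N / (L * t)
L = 17.7 um = 1.77e-05 m, t = 169 nm = 1.69e-07 m
rho = 2 * 29 / (1.77e-05 * 1.69e-07)
rho = 1.939e+13 1/m^2


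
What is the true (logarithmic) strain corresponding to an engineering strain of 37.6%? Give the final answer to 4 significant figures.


epsilon_true = ln(1 + epsilon_eng)
epsilon_true = ln(1 + 0.376)
epsilon_true = 0.3192


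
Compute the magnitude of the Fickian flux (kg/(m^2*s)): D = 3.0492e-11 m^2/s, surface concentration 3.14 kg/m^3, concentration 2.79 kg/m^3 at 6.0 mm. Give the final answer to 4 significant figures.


J = -D * (dC/dx) = D * (C1 - C2) / dx
J = 3.0492e-11 * (3.14 - 2.79) / 6e-03
J = 1.779e-09 kg/(m^2*s)


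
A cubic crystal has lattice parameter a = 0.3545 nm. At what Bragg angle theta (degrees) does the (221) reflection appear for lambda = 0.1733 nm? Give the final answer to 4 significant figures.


d = a / sqrt(h^2+k^2+l^2)
d = 0.3545 / sqrt(9) = 0.118167 nm
lambda = 2*d*sin(theta)  =>  sin(theta) = lambda / (2*d)
sin(theta) = 0.1733 / (2 * 0.118167) = 0.733286
theta = 47.16 deg


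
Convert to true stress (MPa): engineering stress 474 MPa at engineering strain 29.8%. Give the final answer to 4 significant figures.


sigma_true = sigma_eng * (1 + epsilon_eng)
sigma_true = 474 * (1 + 0.298)
sigma_true = 615.3 MPa


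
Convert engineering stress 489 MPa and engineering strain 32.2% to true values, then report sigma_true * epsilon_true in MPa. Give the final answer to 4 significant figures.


sigma_true = sigma_eng * (1 + epsilon_eng)
sigma_true = 489 * (1 + 0.322) = 646.458 MPa
epsilon_true = ln(1 + epsilon_eng)
epsilon_true = ln(1 + 0.322) = 0.279146
sigma_true * epsilon_true = 646.458 * 0.279146 = 180.5 MPa


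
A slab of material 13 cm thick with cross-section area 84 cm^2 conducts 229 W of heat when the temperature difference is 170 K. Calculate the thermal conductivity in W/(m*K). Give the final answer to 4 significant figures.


k = Q*L / (A*dT)
L = 0.13 m, A = 8.4e-03 m^2
k = 229 * 0.13 / (8.4e-03 * 170)
k = 20.85 W/(m*K)


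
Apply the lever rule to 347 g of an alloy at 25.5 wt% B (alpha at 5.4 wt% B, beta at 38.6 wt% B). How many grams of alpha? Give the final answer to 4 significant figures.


f_alpha = (C_beta - C0) / (C_beta - C_alpha)
f_alpha = (38.6 - 25.5) / (38.6 - 5.4) = 0.394578
m_alpha = f_alpha * m_total = 0.394578 * 347 = 136.9 g


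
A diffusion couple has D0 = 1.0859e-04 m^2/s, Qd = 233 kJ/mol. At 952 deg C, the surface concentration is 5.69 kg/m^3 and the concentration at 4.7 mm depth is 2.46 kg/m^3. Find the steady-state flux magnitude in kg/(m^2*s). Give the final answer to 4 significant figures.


Step 1: D = D0 * exp(-Qd/(R*T))
T = 952 + 273.15 = 1225.15 K
D = 1.0859e-04 * exp(-233e3 / (8.314 * 1225.15)) = 1.26301e-14 m^2/s
Step 2: J = D * (C1 - C2) / dx
J = 1.26301e-14 * (5.69 - 2.46) / 4.7e-03
J = 8.68e-12 kg/(m^2*s)


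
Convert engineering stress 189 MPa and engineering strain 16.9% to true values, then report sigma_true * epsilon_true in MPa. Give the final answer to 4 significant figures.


sigma_true = sigma_eng * (1 + epsilon_eng)
sigma_true = 189 * (1 + 0.169) = 220.941 MPa
epsilon_true = ln(1 + epsilon_eng)
epsilon_true = ln(1 + 0.169) = 0.156149
sigma_true * epsilon_true = 220.941 * 0.156149 = 34.5 MPa


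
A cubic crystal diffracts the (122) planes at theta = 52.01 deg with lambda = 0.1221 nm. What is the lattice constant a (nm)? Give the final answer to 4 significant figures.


d = lambda / (2*sin(theta))
d = 0.1221 / (2*sin(52.01 deg))
d = 0.077463 nm
a = d * sqrt(h^2+k^2+l^2) = 0.077463 * sqrt(9)
a = 0.2324 nm


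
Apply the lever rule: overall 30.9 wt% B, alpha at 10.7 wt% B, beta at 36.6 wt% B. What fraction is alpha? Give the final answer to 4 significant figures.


f_alpha = (C_beta - C0) / (C_beta - C_alpha)
f_alpha = (36.6 - 30.9) / (36.6 - 10.7)
f_alpha = 0.2201


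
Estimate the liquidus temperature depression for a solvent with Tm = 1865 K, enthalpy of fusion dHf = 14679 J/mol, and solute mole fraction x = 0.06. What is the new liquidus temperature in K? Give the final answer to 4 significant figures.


dT = R*Tm^2*x / dHf
dT = 8.314 * 1865^2 * 0.06 / 14679
dT = 118.201 K
T_new = 1865 - 118.201 = 1747 K


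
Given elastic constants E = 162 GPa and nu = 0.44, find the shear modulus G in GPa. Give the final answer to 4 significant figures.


G = E / (2*(1+nu))
G = 162 / (2*(1+0.44))
G = 56.25 GPa


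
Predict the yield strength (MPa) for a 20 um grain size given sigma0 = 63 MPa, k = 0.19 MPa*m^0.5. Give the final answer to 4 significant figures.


sigma_y = sigma0 + k / sqrt(d)
d = 20 um = 2e-05 m
sigma_y = 63 + 0.19 / sqrt(2e-05)
sigma_y = 105.5 MPa


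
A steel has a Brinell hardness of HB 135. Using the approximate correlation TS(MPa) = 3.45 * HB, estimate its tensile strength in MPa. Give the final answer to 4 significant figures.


TS (MPa) = 3.45 * HB
TS = 3.45 * 135
TS = 465.8 MPa


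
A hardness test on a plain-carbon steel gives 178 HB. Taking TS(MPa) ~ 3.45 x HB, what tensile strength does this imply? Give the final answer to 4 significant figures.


TS (MPa) = 3.45 * HB
TS = 3.45 * 178
TS = 614.1 MPa


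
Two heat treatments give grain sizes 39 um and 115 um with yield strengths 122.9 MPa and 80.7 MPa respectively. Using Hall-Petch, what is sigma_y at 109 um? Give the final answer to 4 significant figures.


sigma_y = sigma0 + k / sqrt(d)
1/sqrt(d1) = 1/sqrt(3.9e-05) = 160.128;  1/sqrt(d2) = 93.2505
k = (sigma1 - sigma2) / (1/sqrt(d1) - 1/sqrt(d2)) = (122.9 - 80.7) / (160.128 - 93.2505) = 0.631003 MPa*m^0.5
sigma0 = sigma1 - k/sqrt(d1) = 122.9 - 0.631003*160.128 = 21.8587 MPa
sigma_y(d3) = 21.8587 + 0.631003 / sqrt(1.09e-04) = 82.3 MPa


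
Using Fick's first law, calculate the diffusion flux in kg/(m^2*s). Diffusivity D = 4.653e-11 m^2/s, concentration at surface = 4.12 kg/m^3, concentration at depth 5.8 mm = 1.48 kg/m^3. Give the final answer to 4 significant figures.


J = -D * (dC/dx) = D * (C1 - C2) / dx
J = 4.653e-11 * (4.12 - 1.48) / 5.8e-03
J = 2.118e-08 kg/(m^2*s)


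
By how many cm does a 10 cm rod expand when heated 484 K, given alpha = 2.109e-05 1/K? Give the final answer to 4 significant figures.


dL = L0 * alpha * dT
dL = 10 * 2.109e-05 * 484
dL = 0.1021 cm


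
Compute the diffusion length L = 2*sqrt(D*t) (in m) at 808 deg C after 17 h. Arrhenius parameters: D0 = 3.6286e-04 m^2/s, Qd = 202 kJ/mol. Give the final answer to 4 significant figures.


Step 1: D = D0 * exp(-Qd/(R*T))
T = 1081.15 K
D = 3.6286e-04 * exp(-202e3 / (8.314 * 1081.15)) = 6.30908e-14 m^2/s
Step 2: L = 2*sqrt(D*t)
t = 17 h = 61200 s
L = 2*sqrt(6.30908e-14 * 61200) = 1.243e-04 m


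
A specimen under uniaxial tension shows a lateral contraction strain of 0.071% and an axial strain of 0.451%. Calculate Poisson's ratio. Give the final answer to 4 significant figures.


nu = -epsilon_lat / epsilon_axial
Lateral strain is contraction (negative), so using magnitudes:
nu = 0.071 / 0.451
nu = 0.1574


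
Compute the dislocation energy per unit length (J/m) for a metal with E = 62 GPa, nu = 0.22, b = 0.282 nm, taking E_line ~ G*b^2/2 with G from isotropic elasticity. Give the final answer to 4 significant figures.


Step 1: G = E / (2*(1+nu))
G = 62 / (2*(1+0.22)) = 25.4098 GPa = 2.54098e+10 Pa
Step 2: E_line = G*b^2/2
b = 0.282 nm = 2.82e-10 m
E_line = 0.5 * 2.54098e+10 * (2.82e-10)^2 = 1.01e-09 J/m


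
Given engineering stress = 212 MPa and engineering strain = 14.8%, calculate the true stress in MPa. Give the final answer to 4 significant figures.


sigma_true = sigma_eng * (1 + epsilon_eng)
sigma_true = 212 * (1 + 0.148)
sigma_true = 243.4 MPa


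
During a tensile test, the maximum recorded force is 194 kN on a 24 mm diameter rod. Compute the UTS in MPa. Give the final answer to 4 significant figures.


A0 = pi*(d/2)^2 = pi*(24/2)^2 = 452.389 mm^2
UTS = F_max / A0 = 194*1000 / 452.389
UTS = 428.8 MPa


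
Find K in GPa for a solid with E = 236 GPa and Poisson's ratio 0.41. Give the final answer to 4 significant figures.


K = E / (3*(1-2*nu))
K = 236 / (3*(1-2*0.41))
K = 437 GPa


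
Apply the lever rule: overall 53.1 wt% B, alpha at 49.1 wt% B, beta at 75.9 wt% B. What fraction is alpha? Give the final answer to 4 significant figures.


f_alpha = (C_beta - C0) / (C_beta - C_alpha)
f_alpha = (75.9 - 53.1) / (75.9 - 49.1)
f_alpha = 0.8507


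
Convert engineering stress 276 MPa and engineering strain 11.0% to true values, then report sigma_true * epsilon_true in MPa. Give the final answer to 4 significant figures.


sigma_true = sigma_eng * (1 + epsilon_eng)
sigma_true = 276 * (1 + 0.11) = 306.36 MPa
epsilon_true = ln(1 + epsilon_eng)
epsilon_true = ln(1 + 0.11) = 0.10436
sigma_true * epsilon_true = 306.36 * 0.10436 = 31.97 MPa


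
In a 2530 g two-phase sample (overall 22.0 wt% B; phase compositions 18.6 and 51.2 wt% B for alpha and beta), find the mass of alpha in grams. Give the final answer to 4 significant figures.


f_alpha = (C_beta - C0) / (C_beta - C_alpha)
f_alpha = (51.2 - 22.0) / (51.2 - 18.6) = 0.895706
m_alpha = f_alpha * m_total = 0.895706 * 2530 = 2266 g


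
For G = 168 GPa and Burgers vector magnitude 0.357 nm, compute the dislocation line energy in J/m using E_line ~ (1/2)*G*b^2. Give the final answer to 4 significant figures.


E = G*b^2/2
b = 0.357 nm = 3.57e-10 m
G = 168 GPa = 1.68e+11 Pa
E = 0.5 * 1.68e+11 * (3.57e-10)^2
E = 1.071e-08 J/m


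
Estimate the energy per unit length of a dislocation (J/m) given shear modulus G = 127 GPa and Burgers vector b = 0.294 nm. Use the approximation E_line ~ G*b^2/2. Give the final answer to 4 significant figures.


E = G*b^2/2
b = 0.294 nm = 2.94e-10 m
G = 127 GPa = 1.27e+11 Pa
E = 0.5 * 1.27e+11 * (2.94e-10)^2
E = 5.489e-09 J/m


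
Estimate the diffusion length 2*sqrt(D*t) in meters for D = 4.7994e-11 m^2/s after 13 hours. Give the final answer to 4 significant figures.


t = 13 hr = 46800 s
Diffusion length = 2*sqrt(D*t)
= 2*sqrt(4.7994e-11 * 46800)
= 2.997e-03 m


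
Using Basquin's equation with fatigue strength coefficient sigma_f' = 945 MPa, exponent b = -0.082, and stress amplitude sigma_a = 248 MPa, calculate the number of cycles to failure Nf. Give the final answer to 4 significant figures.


sigma_a = sigma_f' * (2*Nf)^b
2*Nf = (sigma_a / sigma_f')^(1/b)
2*Nf = (248 / 945)^(1/-0.082)
2*Nf = 1.21653e+07
Nf = 6.083e+06 cycles


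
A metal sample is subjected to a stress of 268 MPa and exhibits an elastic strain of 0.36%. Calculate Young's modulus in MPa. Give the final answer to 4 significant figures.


E = sigma / epsilon
epsilon = 0.36% = 3.6e-03
E = 268 / 3.6e-03
E = 74440 MPa


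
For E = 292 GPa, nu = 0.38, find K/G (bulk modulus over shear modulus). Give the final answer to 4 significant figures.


G = E / (2*(1+nu))
G = 292 / (2*(1+0.38)) = 105.797 GPa
K = E / (3*(1-2*nu))
K = 292 / (3*(1-2*0.38)) = 405.556 GPa
K/G = 405.556 / 105.797 = 3.833


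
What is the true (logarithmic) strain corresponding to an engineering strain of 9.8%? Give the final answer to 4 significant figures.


epsilon_true = ln(1 + epsilon_eng)
epsilon_true = ln(1 + 0.098)
epsilon_true = 0.09349


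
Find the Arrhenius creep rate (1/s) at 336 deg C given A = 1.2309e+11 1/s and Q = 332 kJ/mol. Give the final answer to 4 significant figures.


rate = A * exp(-Q / (R*T))
T = 336 + 273.15 = 609.15 K
rate = 1.2309e+11 * exp(-332e3 / (8.314 * 609.15))
rate = 4.17e-18 1/s


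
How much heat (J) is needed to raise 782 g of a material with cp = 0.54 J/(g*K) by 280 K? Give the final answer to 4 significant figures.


Q = m * cp * dT
Q = 782 * 0.54 * 280
Q = 118200 J


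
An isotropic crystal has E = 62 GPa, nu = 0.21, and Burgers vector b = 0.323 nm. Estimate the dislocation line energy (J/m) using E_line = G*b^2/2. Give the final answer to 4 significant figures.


Step 1: G = E / (2*(1+nu))
G = 62 / (2*(1+0.21)) = 25.6198 GPa = 2.56198e+10 Pa
Step 2: E_line = G*b^2/2
b = 0.323 nm = 3.23e-10 m
E_line = 0.5 * 2.56198e+10 * (3.23e-10)^2 = 1.336e-09 J/m


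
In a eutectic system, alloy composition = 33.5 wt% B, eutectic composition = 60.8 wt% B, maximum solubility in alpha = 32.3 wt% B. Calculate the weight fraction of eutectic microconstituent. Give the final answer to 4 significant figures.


f_primary = (C_e - C0) / (C_e - C_alpha_max)
f_primary = (60.8 - 33.5) / (60.8 - 32.3)
f_primary = 0.957895
f_eutectic = 1 - 0.957895 = 0.04211


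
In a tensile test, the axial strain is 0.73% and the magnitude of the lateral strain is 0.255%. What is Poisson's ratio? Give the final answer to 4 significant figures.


nu = -epsilon_lat / epsilon_axial
Lateral strain is contraction (negative), so using magnitudes:
nu = 0.255 / 0.73
nu = 0.3493


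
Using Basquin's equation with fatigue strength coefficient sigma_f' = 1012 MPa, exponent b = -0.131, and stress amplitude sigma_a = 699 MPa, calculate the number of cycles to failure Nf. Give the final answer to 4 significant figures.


sigma_a = sigma_f' * (2*Nf)^b
2*Nf = (sigma_a / sigma_f')^(1/b)
2*Nf = (699 / 1012)^(1/-0.131)
2*Nf = 16.8556
Nf = 8.428 cycles


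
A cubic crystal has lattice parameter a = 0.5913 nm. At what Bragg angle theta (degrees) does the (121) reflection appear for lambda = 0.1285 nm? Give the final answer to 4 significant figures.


d = a / sqrt(h^2+k^2+l^2)
d = 0.5913 / sqrt(6) = 0.241397 nm
lambda = 2*d*sin(theta)  =>  sin(theta) = lambda / (2*d)
sin(theta) = 0.1285 / (2 * 0.241397) = 0.266159
theta = 15.44 deg


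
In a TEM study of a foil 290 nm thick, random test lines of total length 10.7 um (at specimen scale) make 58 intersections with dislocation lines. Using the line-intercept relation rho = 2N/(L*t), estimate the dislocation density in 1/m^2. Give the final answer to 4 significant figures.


rho = 2N / (L * t)
L = 10.7 um = 1.07e-05 m, t = 290 nm = 2.9e-07 m
rho = 2 * 58 / (1.07e-05 * 2.9e-07)
rho = 3.738e+13 1/m^2


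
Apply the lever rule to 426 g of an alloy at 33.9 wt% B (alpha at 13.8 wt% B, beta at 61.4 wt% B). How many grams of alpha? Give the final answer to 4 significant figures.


f_alpha = (C_beta - C0) / (C_beta - C_alpha)
f_alpha = (61.4 - 33.9) / (61.4 - 13.8) = 0.577731
m_alpha = f_alpha * m_total = 0.577731 * 426 = 246.1 g


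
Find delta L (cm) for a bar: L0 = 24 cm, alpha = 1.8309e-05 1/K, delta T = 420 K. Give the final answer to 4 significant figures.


dL = L0 * alpha * dT
dL = 24 * 1.8309e-05 * 420
dL = 0.1846 cm


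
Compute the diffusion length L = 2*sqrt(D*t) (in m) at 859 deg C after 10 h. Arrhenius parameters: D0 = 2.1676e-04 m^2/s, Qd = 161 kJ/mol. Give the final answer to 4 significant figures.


Step 1: D = D0 * exp(-Qd/(R*T))
T = 1132.15 K
D = 2.1676e-04 * exp(-161e3 / (8.314 * 1132.15)) = 8.08283e-12 m^2/s
Step 2: L = 2*sqrt(D*t)
t = 10 h = 36000 s
L = 2*sqrt(8.08283e-12 * 36000) = 1.079e-03 m


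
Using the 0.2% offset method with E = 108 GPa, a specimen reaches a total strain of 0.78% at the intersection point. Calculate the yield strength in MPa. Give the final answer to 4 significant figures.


Offset strain = 0.002
Elastic strain at yield = total_strain - offset = 7.8e-03 - 0.002 = 5.8e-03
sigma_y = E * elastic_strain = 108000 * 5.8e-03
sigma_y = 626.4 MPa


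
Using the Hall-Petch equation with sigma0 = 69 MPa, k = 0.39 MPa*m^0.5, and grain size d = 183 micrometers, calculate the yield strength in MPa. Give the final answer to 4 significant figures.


sigma_y = sigma0 + k / sqrt(d)
d = 183 um = 1.83e-04 m
sigma_y = 69 + 0.39 / sqrt(1.83e-04)
sigma_y = 97.83 MPa


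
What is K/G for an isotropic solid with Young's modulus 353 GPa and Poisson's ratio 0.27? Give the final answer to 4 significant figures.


G = E / (2*(1+nu))
G = 353 / (2*(1+0.27)) = 138.976 GPa
K = E / (3*(1-2*nu))
K = 353 / (3*(1-2*0.27)) = 255.797 GPa
K/G = 255.797 / 138.976 = 1.841


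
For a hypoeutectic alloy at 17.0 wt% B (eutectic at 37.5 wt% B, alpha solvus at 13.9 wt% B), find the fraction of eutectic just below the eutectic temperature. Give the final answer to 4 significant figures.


f_primary = (C_e - C0) / (C_e - C_alpha_max)
f_primary = (37.5 - 17.0) / (37.5 - 13.9)
f_primary = 0.868644
f_eutectic = 1 - 0.868644 = 0.1314


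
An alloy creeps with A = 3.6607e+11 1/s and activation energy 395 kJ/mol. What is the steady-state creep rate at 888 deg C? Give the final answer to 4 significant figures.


rate = A * exp(-Q / (R*T))
T = 888 + 273.15 = 1161.15 K
rate = 3.6607e+11 * exp(-395e3 / (8.314 * 1161.15))
rate = 6.219e-07 1/s


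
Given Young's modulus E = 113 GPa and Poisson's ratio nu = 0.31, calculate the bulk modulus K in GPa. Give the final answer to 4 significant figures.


K = E / (3*(1-2*nu))
K = 113 / (3*(1-2*0.31))
K = 99.12 GPa


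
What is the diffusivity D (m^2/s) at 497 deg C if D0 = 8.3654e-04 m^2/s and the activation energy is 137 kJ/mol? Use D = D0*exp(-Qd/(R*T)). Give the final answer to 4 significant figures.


D = D0 * exp(-Qd / (R*T))
T = 770.15 K
D = 8.3654e-04 * exp(-137e3 / (8.314 * 770.15))
D = 4.268e-13 m^2/s


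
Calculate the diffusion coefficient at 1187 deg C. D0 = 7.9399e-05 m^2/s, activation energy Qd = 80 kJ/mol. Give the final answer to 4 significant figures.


D = D0 * exp(-Qd / (R*T))
T = 1460.15 K
D = 7.9399e-05 * exp(-80e3 / (8.314 * 1460.15))
D = 1.091e-07 m^2/s


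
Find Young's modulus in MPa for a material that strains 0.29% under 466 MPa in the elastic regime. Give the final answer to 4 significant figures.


E = sigma / epsilon
epsilon = 0.29% = 2.9e-03
E = 466 / 2.9e-03
E = 160700 MPa


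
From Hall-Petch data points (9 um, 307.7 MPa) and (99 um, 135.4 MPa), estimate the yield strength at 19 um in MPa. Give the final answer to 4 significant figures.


sigma_y = sigma0 + k / sqrt(d)
1/sqrt(d1) = 1/sqrt(9e-06) = 333.333;  1/sqrt(d2) = 100.504
k = (sigma1 - sigma2) / (1/sqrt(d1) - 1/sqrt(d2)) = (307.7 - 135.4) / (333.333 - 100.504) = 0.740026 MPa*m^0.5
sigma0 = sigma1 - k/sqrt(d1) = 307.7 - 0.740026*333.333 = 61.0246 MPa
sigma_y(d3) = 61.0246 + 0.740026 / sqrt(1.9e-05) = 230.8 MPa


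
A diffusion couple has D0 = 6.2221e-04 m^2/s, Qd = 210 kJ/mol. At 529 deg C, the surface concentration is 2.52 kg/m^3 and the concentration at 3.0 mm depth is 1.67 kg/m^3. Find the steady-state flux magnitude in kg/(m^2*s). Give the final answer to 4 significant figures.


Step 1: D = D0 * exp(-Qd/(R*T))
T = 529 + 273.15 = 802.15 K
D = 6.2221e-04 * exp(-210e3 / (8.314 * 802.15)) = 1.31402e-17 m^2/s
Step 2: J = D * (C1 - C2) / dx
J = 1.31402e-17 * (2.52 - 1.67) / 3e-03
J = 3.723e-15 kg/(m^2*s)


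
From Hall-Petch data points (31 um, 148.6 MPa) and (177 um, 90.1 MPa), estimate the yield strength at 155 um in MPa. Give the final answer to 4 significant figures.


sigma_y = sigma0 + k / sqrt(d)
1/sqrt(d1) = 1/sqrt(3.1e-05) = 179.605;  1/sqrt(d2) = 75.1646
k = (sigma1 - sigma2) / (1/sqrt(d1) - 1/sqrt(d2)) = (148.6 - 90.1) / (179.605 - 75.1646) = 0.560126 MPa*m^0.5
sigma0 = sigma1 - k/sqrt(d1) = 148.6 - 0.560126*179.605 = 47.9983 MPa
sigma_y(d3) = 47.9983 + 0.560126 / sqrt(1.55e-04) = 92.99 MPa


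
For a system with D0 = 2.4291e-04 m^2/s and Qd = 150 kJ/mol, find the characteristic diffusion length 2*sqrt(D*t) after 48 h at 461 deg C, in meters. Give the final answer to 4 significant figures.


Step 1: D = D0 * exp(-Qd/(R*T))
T = 734.15 K
D = 2.4291e-04 * exp(-150e3 / (8.314 * 734.15)) = 5.15926e-15 m^2/s
Step 2: L = 2*sqrt(D*t)
t = 48 h = 172800 s
L = 2*sqrt(5.15926e-15 * 172800) = 5.972e-05 m


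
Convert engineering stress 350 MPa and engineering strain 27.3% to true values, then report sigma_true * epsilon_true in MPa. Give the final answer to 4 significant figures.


sigma_true = sigma_eng * (1 + epsilon_eng)
sigma_true = 350 * (1 + 0.273) = 445.55 MPa
epsilon_true = ln(1 + epsilon_eng)
epsilon_true = ln(1 + 0.273) = 0.241376
sigma_true * epsilon_true = 445.55 * 0.241376 = 107.5 MPa


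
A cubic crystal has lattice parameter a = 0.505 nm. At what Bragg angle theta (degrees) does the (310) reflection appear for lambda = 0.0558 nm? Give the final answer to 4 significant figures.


d = a / sqrt(h^2+k^2+l^2)
d = 0.505 / sqrt(10) = 0.159695 nm
lambda = 2*d*sin(theta)  =>  sin(theta) = lambda / (2*d)
sin(theta) = 0.0558 / (2 * 0.159695) = 0.174708
theta = 10.06 deg


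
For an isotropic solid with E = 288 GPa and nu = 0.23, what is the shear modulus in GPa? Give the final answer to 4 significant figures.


G = E / (2*(1+nu))
G = 288 / (2*(1+0.23))
G = 117.1 GPa


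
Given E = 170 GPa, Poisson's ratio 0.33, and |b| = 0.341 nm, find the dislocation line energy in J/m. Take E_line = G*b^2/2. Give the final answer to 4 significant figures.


Step 1: G = E / (2*(1+nu))
G = 170 / (2*(1+0.33)) = 63.9098 GPa = 6.39098e+10 Pa
Step 2: E_line = G*b^2/2
b = 0.341 nm = 3.41e-10 m
E_line = 0.5 * 6.39098e+10 * (3.41e-10)^2 = 3.716e-09 J/m


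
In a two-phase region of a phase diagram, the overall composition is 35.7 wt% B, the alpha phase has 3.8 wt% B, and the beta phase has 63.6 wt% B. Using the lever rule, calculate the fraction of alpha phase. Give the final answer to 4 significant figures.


f_alpha = (C_beta - C0) / (C_beta - C_alpha)
f_alpha = (63.6 - 35.7) / (63.6 - 3.8)
f_alpha = 0.4666


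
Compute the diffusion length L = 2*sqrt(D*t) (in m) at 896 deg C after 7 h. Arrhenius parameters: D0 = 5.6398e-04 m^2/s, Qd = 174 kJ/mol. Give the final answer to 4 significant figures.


Step 1: D = D0 * exp(-Qd/(R*T))
T = 1169.15 K
D = 5.6398e-04 * exp(-174e3 / (8.314 * 1169.15)) = 9.48652e-12 m^2/s
Step 2: L = 2*sqrt(D*t)
t = 7 h = 25200 s
L = 2*sqrt(9.48652e-12 * 25200) = 9.779e-04 m


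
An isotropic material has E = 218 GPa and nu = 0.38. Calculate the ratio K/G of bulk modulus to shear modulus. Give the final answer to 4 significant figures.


G = E / (2*(1+nu))
G = 218 / (2*(1+0.38)) = 78.9855 GPa
K = E / (3*(1-2*nu))
K = 218 / (3*(1-2*0.38)) = 302.778 GPa
K/G = 302.778 / 78.9855 = 3.833


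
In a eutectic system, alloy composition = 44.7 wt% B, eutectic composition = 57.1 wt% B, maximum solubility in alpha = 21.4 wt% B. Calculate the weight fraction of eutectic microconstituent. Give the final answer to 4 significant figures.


f_primary = (C_e - C0) / (C_e - C_alpha_max)
f_primary = (57.1 - 44.7) / (57.1 - 21.4)
f_primary = 0.347339
f_eutectic = 1 - 0.347339 = 0.6527


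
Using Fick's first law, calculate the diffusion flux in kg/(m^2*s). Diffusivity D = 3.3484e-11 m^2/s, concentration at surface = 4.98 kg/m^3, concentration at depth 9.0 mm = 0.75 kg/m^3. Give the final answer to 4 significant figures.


J = -D * (dC/dx) = D * (C1 - C2) / dx
J = 3.3484e-11 * (4.98 - 0.75) / 9e-03
J = 1.574e-08 kg/(m^2*s)


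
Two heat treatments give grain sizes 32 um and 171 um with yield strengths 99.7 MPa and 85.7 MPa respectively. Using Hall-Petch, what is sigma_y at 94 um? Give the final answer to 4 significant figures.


sigma_y = sigma0 + k / sqrt(d)
1/sqrt(d1) = 1/sqrt(3.2e-05) = 176.777;  1/sqrt(d2) = 76.4719
k = (sigma1 - sigma2) / (1/sqrt(d1) - 1/sqrt(d2)) = (99.7 - 85.7) / (176.777 - 76.4719) = 0.139575 MPa*m^0.5
sigma0 = sigma1 - k/sqrt(d1) = 99.7 - 0.139575*176.777 = 75.0265 MPa
sigma_y(d3) = 75.0265 + 0.139575 / sqrt(9.4e-05) = 89.42 MPa


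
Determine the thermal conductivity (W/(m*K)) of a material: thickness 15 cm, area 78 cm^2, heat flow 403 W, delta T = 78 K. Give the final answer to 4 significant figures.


k = Q*L / (A*dT)
L = 0.15 m, A = 7.8e-03 m^2
k = 403 * 0.15 / (7.8e-03 * 78)
k = 99.36 W/(m*K)


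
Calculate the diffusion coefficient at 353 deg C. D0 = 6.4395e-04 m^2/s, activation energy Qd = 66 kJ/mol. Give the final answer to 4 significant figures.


D = D0 * exp(-Qd / (R*T))
T = 626.15 K
D = 6.4395e-04 * exp(-66e3 / (8.314 * 626.15))
D = 2.008e-09 m^2/s


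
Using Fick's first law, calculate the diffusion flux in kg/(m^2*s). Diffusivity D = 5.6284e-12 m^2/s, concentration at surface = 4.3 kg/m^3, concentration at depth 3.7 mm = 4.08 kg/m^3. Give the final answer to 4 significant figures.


J = -D * (dC/dx) = D * (C1 - C2) / dx
J = 5.6284e-12 * (4.3 - 4.08) / 3.7e-03
J = 3.347e-10 kg/(m^2*s)


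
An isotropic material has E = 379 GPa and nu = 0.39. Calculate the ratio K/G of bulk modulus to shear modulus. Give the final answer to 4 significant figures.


G = E / (2*(1+nu))
G = 379 / (2*(1+0.39)) = 136.331 GPa
K = E / (3*(1-2*nu))
K = 379 / (3*(1-2*0.39)) = 574.242 GPa
K/G = 574.242 / 136.331 = 4.212


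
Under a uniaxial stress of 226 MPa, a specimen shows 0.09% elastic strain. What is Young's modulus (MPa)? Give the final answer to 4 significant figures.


E = sigma / epsilon
epsilon = 0.09% = 9e-04
E = 226 / 9e-04
E = 251100 MPa


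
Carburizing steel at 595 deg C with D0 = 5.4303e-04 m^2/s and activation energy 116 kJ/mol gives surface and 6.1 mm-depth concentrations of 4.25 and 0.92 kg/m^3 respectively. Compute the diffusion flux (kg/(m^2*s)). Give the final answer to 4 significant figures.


Step 1: D = D0 * exp(-Qd/(R*T))
T = 595 + 273.15 = 868.15 K
D = 5.4303e-04 * exp(-116e3 / (8.314 * 868.15)) = 5.68999e-11 m^2/s
Step 2: J = D * (C1 - C2) / dx
J = 5.68999e-11 * (4.25 - 0.92) / 6.1e-03
J = 3.106e-08 kg/(m^2*s)


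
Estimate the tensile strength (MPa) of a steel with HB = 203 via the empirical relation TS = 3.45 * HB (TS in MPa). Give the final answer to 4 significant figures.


TS (MPa) = 3.45 * HB
TS = 3.45 * 203
TS = 700.4 MPa


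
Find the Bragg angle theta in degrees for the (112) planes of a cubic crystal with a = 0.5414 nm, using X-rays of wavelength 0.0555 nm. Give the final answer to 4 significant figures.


d = a / sqrt(h^2+k^2+l^2)
d = 0.5414 / sqrt(6) = 0.221026 nm
lambda = 2*d*sin(theta)  =>  sin(theta) = lambda / (2*d)
sin(theta) = 0.0555 / (2 * 0.221026) = 0.125551
theta = 7.213 deg


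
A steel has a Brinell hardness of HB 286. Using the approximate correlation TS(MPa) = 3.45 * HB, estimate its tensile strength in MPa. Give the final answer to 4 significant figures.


TS (MPa) = 3.45 * HB
TS = 3.45 * 286
TS = 986.7 MPa


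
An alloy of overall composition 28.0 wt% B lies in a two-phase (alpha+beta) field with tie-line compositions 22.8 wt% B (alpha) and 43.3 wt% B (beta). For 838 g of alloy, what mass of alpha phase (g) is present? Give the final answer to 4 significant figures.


f_alpha = (C_beta - C0) / (C_beta - C_alpha)
f_alpha = (43.3 - 28.0) / (43.3 - 22.8) = 0.746341
m_alpha = f_alpha * m_total = 0.746341 * 838 = 625.4 g


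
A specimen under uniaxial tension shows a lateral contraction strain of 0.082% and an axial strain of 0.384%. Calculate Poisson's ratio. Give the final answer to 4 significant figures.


nu = -epsilon_lat / epsilon_axial
Lateral strain is contraction (negative), so using magnitudes:
nu = 0.082 / 0.384
nu = 0.2135


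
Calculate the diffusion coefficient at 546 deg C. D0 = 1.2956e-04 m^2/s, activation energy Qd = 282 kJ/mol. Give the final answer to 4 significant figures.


D = D0 * exp(-Qd / (R*T))
T = 819.15 K
D = 1.2956e-04 * exp(-282e3 / (8.314 * 819.15))
D = 1.348e-22 m^2/s


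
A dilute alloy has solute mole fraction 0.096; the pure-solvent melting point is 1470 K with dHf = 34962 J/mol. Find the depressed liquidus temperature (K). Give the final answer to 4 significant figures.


dT = R*Tm^2*x / dHf
dT = 8.314 * 1470^2 * 0.096 / 34962
dT = 49.331 K
T_new = 1470 - 49.331 = 1421 K


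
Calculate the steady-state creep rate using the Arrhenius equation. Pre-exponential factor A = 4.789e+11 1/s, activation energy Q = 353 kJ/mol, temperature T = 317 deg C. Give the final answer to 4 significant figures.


rate = A * exp(-Q / (R*T))
T = 317 + 273.15 = 590.15 K
rate = 4.789e+11 * exp(-353e3 / (8.314 * 590.15))
rate = 2.722e-20 1/s


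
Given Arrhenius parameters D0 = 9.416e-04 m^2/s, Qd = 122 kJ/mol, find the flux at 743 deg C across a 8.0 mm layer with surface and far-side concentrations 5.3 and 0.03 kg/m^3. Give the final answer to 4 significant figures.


Step 1: D = D0 * exp(-Qd/(R*T))
T = 743 + 273.15 = 1016.15 K
D = 9.416e-04 * exp(-122e3 / (8.314 * 1016.15)) = 5.03844e-10 m^2/s
Step 2: J = D * (C1 - C2) / dx
J = 5.03844e-10 * (5.3 - 0.03) / 8e-03
J = 3.319e-07 kg/(m^2*s)


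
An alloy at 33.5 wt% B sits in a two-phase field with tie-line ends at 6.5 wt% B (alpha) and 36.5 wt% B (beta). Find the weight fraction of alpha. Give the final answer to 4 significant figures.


f_alpha = (C_beta - C0) / (C_beta - C_alpha)
f_alpha = (36.5 - 33.5) / (36.5 - 6.5)
f_alpha = 0.1


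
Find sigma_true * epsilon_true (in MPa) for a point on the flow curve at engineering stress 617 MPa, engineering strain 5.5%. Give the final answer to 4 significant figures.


sigma_true = sigma_eng * (1 + epsilon_eng)
sigma_true = 617 * (1 + 0.055) = 650.935 MPa
epsilon_true = ln(1 + epsilon_eng)
epsilon_true = ln(1 + 0.055) = 0.0535408
sigma_true * epsilon_true = 650.935 * 0.0535408 = 34.85 MPa


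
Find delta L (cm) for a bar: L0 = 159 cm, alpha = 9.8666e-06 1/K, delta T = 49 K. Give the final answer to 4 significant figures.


dL = L0 * alpha * dT
dL = 159 * 9.8666e-06 * 49
dL = 0.07687 cm


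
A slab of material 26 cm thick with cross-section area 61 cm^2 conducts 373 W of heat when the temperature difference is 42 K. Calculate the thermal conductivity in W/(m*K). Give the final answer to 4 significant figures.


k = Q*L / (A*dT)
L = 0.26 m, A = 6.1e-03 m^2
k = 373 * 0.26 / (6.1e-03 * 42)
k = 378.5 W/(m*K)


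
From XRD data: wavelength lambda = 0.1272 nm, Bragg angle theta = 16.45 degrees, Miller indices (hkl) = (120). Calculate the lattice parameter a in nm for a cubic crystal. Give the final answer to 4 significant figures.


d = lambda / (2*sin(theta))
d = 0.1272 / (2*sin(16.45 deg))
d = 0.224593 nm
a = d * sqrt(h^2+k^2+l^2) = 0.224593 * sqrt(5)
a = 0.5022 nm


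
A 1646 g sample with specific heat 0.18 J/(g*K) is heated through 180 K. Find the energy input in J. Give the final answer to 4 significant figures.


Q = m * cp * dT
Q = 1646 * 0.18 * 180
Q = 53330 J


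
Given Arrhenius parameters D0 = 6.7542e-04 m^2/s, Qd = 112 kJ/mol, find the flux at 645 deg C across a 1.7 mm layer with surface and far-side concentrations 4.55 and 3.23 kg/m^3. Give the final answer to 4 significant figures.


Step 1: D = D0 * exp(-Qd/(R*T))
T = 645 + 273.15 = 918.15 K
D = 6.7542e-04 * exp(-112e3 / (8.314 * 918.15)) = 2.86768e-10 m^2/s
Step 2: J = D * (C1 - C2) / dx
J = 2.86768e-10 * (4.55 - 3.23) / 1.7e-03
J = 2.227e-07 kg/(m^2*s)


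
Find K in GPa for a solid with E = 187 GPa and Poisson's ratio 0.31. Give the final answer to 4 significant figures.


K = E / (3*(1-2*nu))
K = 187 / (3*(1-2*0.31))
K = 164 GPa


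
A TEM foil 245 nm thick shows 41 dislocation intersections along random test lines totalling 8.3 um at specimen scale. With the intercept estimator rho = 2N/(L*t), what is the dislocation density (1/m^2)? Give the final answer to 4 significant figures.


rho = 2N / (L * t)
L = 8.3 um = 8.3e-06 m, t = 245 nm = 2.45e-07 m
rho = 2 * 41 / (8.3e-06 * 2.45e-07)
rho = 4.032e+13 1/m^2


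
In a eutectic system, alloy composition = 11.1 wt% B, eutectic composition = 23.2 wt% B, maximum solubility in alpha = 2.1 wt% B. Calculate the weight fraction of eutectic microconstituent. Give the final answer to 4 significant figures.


f_primary = (C_e - C0) / (C_e - C_alpha_max)
f_primary = (23.2 - 11.1) / (23.2 - 2.1)
f_primary = 0.57346
f_eutectic = 1 - 0.57346 = 0.4265


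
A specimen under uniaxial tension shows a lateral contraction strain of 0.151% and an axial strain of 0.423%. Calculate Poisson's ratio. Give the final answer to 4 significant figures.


nu = -epsilon_lat / epsilon_axial
Lateral strain is contraction (negative), so using magnitudes:
nu = 0.151 / 0.423
nu = 0.357


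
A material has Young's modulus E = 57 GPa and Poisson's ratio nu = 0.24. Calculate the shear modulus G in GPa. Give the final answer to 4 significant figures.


G = E / (2*(1+nu))
G = 57 / (2*(1+0.24))
G = 22.98 GPa


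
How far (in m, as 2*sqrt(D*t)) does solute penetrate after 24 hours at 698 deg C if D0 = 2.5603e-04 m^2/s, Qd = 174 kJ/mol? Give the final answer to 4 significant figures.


Step 1: D = D0 * exp(-Qd/(R*T))
T = 971.15 K
D = 2.5603e-04 * exp(-174e3 / (8.314 * 971.15)) = 1.11976e-13 m^2/s
Step 2: L = 2*sqrt(D*t)
t = 24 h = 86400 s
L = 2*sqrt(1.11976e-13 * 86400) = 1.967e-04 m


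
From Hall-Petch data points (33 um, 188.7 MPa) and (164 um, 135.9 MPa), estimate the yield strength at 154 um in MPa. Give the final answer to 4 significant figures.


sigma_y = sigma0 + k / sqrt(d)
1/sqrt(d1) = 1/sqrt(3.3e-05) = 174.078;  1/sqrt(d2) = 78.0869
k = (sigma1 - sigma2) / (1/sqrt(d1) - 1/sqrt(d2)) = (188.7 - 135.9) / (174.078 - 78.0869) = 0.550053 MPa*m^0.5
sigma0 = sigma1 - k/sqrt(d1) = 188.7 - 0.550053*174.078 = 92.9481 MPa
sigma_y(d3) = 92.9481 + 0.550053 / sqrt(1.54e-04) = 137.3 MPa


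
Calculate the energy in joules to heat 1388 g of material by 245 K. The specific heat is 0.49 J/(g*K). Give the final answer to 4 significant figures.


Q = m * cp * dT
Q = 1388 * 0.49 * 245
Q = 166600 J


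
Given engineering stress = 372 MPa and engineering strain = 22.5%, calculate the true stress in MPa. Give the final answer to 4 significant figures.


sigma_true = sigma_eng * (1 + epsilon_eng)
sigma_true = 372 * (1 + 0.225)
sigma_true = 455.7 MPa
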